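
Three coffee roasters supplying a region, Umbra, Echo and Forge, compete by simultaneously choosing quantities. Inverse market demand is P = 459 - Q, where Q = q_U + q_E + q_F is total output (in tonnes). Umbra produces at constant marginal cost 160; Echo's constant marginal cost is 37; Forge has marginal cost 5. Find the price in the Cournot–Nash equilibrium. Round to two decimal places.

Umbra's profit: π_U = (459 - Q)q_U - (160q_U). Setting ∂π_U/∂q_U = 0: 299 - 2q_U - (q_E + q_F) = 0.
Echo's profit: π_E = (459 - Q)q_E - (37q_E). Setting ∂π_E/∂q_E = 0: 422 - 2q_E - (q_U + q_F) = 0.
Forge's profit: π_F = (459 - Q)q_F - (5q_F). Setting ∂π_F/∂q_F = 0: 454 - 2q_F - (q_U + q_E) = 0.
Adding the 3 conditions: 1175 − 2Q − 2Q = 0, i.e. Q = 1175/4.
Back-substituting: q_U = (299 − 1175/4) = 21/4, q_E = (422 − 1175/4) = 513/4, q_F = (454 − 1175/4) = 641/4.
Total output Q = 1175/4, so price P = 459 - 1175/4 = 661/4.

165.25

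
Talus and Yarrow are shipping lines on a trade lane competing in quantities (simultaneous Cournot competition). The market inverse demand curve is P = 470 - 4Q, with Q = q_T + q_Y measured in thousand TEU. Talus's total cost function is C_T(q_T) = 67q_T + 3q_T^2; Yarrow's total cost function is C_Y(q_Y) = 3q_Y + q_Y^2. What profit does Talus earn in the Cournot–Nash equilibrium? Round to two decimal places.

2127.97

Talus's profit: π_T = (470 - 4Q)q_T - (67q_T + 3q_T²). Setting ∂π_T/∂q_T = 0: 403 - 14q_T - 4(q_Y) = 0.
Yarrow's profit: π_Y = (470 - 4Q)q_Y - (3q_Y + q_Y²). Setting ∂π_Y/∂q_Y = 0: 467 - 10q_Y - 4(q_T) = 0.
Rearranging gives the reaction functions q_T = (403 - 4q_Y)/14 and q_Y = (467 - 4q_T)/10.
Substituting one into the other gives q_T = 1081/62 and q_Y = 39.7258.
Price P = 470 - 4·(1772/31) = 241.3548.
Talus's profit: 241.3548·(1081/62) - 67·(1081/62) - 3(1081/62)² = 2127.9727.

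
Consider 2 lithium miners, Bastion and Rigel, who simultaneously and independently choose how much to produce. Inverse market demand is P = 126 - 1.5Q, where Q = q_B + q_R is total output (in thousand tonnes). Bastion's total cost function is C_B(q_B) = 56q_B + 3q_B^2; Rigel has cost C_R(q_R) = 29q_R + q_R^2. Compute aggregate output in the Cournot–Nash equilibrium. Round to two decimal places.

Bastion's profit: π_B = (126 - 1.5Q)q_B - (56q_B + 3q_B²). Setting ∂π_B/∂q_B = 0: 70 - 9q_B - (3/2)(q_R) = 0.
Rigel's first-order condition: 97 - 5q_R - (3/2)(q_B) = 0.
So q_B = (70 - (3/2)q_R)/9 and q_R = (97 - (3/2)q_B)/5.
Solving the pair: q_B = 818/171, q_R = 1024/57.
Total output Q = 818/171 + 1024/57 = 22.7485.

22.75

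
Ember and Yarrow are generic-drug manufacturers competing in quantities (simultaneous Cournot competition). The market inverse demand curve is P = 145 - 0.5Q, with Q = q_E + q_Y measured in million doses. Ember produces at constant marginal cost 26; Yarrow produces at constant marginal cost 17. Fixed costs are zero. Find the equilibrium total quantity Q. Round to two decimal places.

164.67

Ember's profit: π_E = (145 - 0.5Q)q_E - (26q_E). Setting ∂π_E/∂q_E = 0: 119 - q_E - (1/2)(q_Y) = 0.
Yarrow's profit: π_Y = (145 - 0.5Q)q_Y - (17q_Y). Setting ∂π_Y/∂q_Y = 0: 128 - q_Y - (1/2)(q_E) = 0.
Best responses: q_E = (119 - (1/2)q_Y), q_Y = (128 - (1/2)q_E).
Solving the pair: q_E = 220/3, q_Y = 274/3.
Total output Q = 220/3 + 274/3 = 494/3.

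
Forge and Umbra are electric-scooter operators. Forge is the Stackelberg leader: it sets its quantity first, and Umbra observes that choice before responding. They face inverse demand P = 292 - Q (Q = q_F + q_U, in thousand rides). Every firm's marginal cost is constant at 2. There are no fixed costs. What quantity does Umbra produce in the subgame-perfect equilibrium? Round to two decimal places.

The follower Umbra best-responds to any q_F: π_U = (292 - Q)q_U - 2q_U.
Follower FOC: 290 - q_F - 2q_U = 0, so q_U(q_F) = (290 - q_F)/2.
The leader anticipates this reaction. Substituting into P = 292 - Q gives P = 147 - (1/2)q_F, so π_F = (147 - (1/2)q_F)q_F - 2q_F.
Maximising: ∂π_F/∂q_F = 145 - q_F = 0, giving q_F = 145.
Then q_U = (290 - 145)/2 = 145/2.

72.50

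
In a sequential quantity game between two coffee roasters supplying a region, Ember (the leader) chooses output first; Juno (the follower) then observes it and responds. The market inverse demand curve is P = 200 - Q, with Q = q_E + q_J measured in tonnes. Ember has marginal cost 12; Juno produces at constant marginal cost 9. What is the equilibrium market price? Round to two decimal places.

58.25

Solve by backward induction. Given q_E, the follower Juno maximises π_J = (200 - q_E - q_J)q_J - 9q_J.
Setting the follower's marginal profit to zero, 191 - q_E - 2q_J = 0, i.e. q_J = (191 - q_E)/2.
Ember substitutes q_J(q_E) into its own profit: π_E = q_E(200 - q_E - (191 - q_E)/2) - 12q_E = (209/2 - (1/2)q_E)q_E - 12q_E.
Maximising: ∂π_E/∂q_E = 185/2 - q_E = 0, giving q_E = 185/2.
Then q_J = (191 - 185/2)/2 = 197/4.
Total output Q = 567/4, so price P = 200 - 567/4 = 233/4.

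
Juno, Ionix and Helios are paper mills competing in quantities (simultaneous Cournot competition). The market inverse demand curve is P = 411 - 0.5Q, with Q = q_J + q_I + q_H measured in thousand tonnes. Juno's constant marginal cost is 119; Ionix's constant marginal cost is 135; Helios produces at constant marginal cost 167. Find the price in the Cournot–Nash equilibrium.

208

Juno's profit: π_J = (411 - 0.5Q)q_J - (119q_J). Setting ∂π_J/∂q_J = 0: 292 - q_J - (1/2)(q_I + q_H) = 0.
Ionix's first-order condition: 276 - q_I - (1/2)(q_J + q_H) = 0.
Helios's profit: π_H = (411 - 0.5Q)q_H - (167q_H). Setting ∂π_H/∂q_H = 0: 244 - q_H - (1/2)(q_J + q_I) = 0.
Adding the 3 conditions: 812 − Q − Q = 0, i.e. Q = 406.
Back-substituting: q_J = (292 − 203)/(1/2) = 178, q_I = (276 − 203)/(1/2) = 146, q_H = (244 − 203)/(1/2) = 82.
Total output Q = 406, so price P = 411 - (1/2)·406 = 208.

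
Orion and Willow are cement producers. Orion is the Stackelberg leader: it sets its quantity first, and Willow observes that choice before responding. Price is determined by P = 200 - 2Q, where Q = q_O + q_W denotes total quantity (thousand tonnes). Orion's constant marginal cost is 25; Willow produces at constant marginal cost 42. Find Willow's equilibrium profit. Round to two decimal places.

480.50

The follower Willow best-responds to any q_O: π_W = (200 - 2Q)q_W - 42q_W.
Setting the follower's marginal profit to zero, 158 - 2q_O - 4q_W = 0, i.e. q_W = (158 - 2q_O)/4.
Orion substitutes q_W(q_O) into its own profit: π_O = q_O(200 - 2q_O - (158 - 2q_O)/2) - 25q_O = (121 - q_O)q_O - 25q_O.
Maximising: ∂π_O/∂q_O = 96 - 2q_O = 0, giving q_O = 48.
Then q_W = (158 - 2·48)/4 = 31/2.
Price P = 200 - 2·(127/2) = 73.
Willow's profit: (73 - 42)·(31/2) = 961/2.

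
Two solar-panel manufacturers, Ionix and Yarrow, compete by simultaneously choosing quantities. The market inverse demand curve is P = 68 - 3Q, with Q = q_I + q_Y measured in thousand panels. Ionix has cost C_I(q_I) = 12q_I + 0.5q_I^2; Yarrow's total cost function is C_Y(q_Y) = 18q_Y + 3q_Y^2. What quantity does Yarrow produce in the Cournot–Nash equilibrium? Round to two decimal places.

Ionix's profit: π_I = (68 - 3Q)q_I - (12q_I + (1/2)q_I²). Setting ∂π_I/∂q_I = 0: 56 - 7q_I - 3(q_Y) = 0.
Yarrow's profit: π_Y = (68 - 3Q)q_Y - (18q_Y + 3q_Y²). Setting ∂π_Y/∂q_Y = 0: 50 - 12q_Y - 3(q_I) = 0.
So q_I = (56 - 3q_Y)/7 and q_Y = (50 - 3q_I)/12.
Substituting one into the other gives q_I = 174/25 and q_Y = 182/75.

2.43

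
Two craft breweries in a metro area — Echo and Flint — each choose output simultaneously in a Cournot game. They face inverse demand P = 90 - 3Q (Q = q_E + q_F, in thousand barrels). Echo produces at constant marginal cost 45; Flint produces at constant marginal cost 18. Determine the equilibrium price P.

51

Echo's profit: π_E = (90 - 3Q)q_E - (45q_E). Setting ∂π_E/∂q_E = 0: 45 - 6q_E - 3(q_F) = 0.
Flint's profit: π_F = (90 - 3Q)q_F - (18q_F). Setting ∂π_F/∂q_F = 0: 72 - 6q_F - 3(q_E) = 0.
So q_E = (45 - 3q_F)/6 and q_F = (72 - 3q_E)/6.
Solving the pair: q_E = 2, q_F = 11.
Total output Q = 13, so price P = 90 - 3·13 = 51.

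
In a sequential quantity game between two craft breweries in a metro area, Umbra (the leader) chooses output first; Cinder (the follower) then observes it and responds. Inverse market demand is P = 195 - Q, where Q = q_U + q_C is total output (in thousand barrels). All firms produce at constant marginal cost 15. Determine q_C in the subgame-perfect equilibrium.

45

Solve by backward induction. Given q_U, the follower Cinder maximises π_C = (195 - q_U - q_C)q_C - 15q_C.
∂π_C/∂q_C = 180 - q_U - 2q_C = 0 gives the reaction function q_C = (180 - q_U)/2.
The leader anticipates this reaction. Substituting into P = 195 - Q gives P = 105 - (1/2)q_U, so π_U = (105 - (1/2)q_U)q_U - 15q_U.
Leader FOC: 90 - q_U = 0, so q_U = 90.
Then q_C = (180 - 90)/2 = 45.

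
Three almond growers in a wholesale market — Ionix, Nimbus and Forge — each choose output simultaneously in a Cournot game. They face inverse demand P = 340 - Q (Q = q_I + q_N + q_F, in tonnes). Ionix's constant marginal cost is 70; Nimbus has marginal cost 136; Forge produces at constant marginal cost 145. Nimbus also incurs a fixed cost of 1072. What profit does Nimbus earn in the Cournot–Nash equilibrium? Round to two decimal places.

Ionix's profit: π_I = (340 - Q)q_I - (70q_I). Setting ∂π_I/∂q_I = 0: 270 - 2q_I - (q_N + q_F) = 0.
Nimbus's profit: π_N = (340 - Q)q_N - (136q_N). Setting ∂π_N/∂q_N = 0: 204 - 2q_N - (q_I + q_F) = 0.
Forge's first-order condition: 195 - 2q_F - (q_I + q_N) = 0.
Summing all 3 equations gives 669 − 4Q = 0, hence Q = 669/4.
Back-substituting: q_I = (270 − 669/4) = 411/4, q_N = (204 − 669/4) = 147/4, q_F = (195 − 669/4) = 111/4.
Price P = 340 - 669/4 = 691/4.
Nimbus's profit: (691/4 - 136)·(147/4) - 1072 = 278.5625.

278.56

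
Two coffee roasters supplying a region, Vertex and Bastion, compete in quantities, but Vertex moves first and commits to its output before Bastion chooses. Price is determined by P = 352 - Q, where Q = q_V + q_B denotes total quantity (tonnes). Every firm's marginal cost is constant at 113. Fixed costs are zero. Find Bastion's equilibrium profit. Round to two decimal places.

Solve by backward induction. Given q_V, the follower Bastion maximises π_B = (352 - q_V - q_B)q_B - 113q_B.
Follower FOC: 239 - q_V - 2q_B = 0, so q_B(q_V) = (239 - q_V)/2.
Vertex substitutes q_B(q_V) into its own profit: π_V = q_V(352 - q_V - (239 - q_V)/2) - 113q_V = (465/2 - (1/2)q_V)q_V - 113q_V.
Maximising: ∂π_V/∂q_V = 239/2 - q_V = 0, giving q_V = 239/2.
Then q_B = (239 - 239/2)/2 = 239/4.
Price P = 352 - 717/4 = 691/4.
Bastion's profit: (691/4 - 113)·(239/4) = 3570.0625.

3570.06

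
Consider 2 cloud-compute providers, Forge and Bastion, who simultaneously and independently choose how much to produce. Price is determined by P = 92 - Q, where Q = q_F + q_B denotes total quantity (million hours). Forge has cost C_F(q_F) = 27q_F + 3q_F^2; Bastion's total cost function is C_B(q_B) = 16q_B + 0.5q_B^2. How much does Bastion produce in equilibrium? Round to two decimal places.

Forge's profit: π_F = (92 - Q)q_F - (27q_F + 3q_F²). Setting ∂π_F/∂q_F = 0: 65 - 8q_F - (q_B) = 0.
Bastion's first-order condition: 76 - 3q_B - (q_F) = 0.
Rearranging gives the reaction functions q_F = (65 - q_B)/8 and q_B = (76 - q_F)/3.
Substituting one into the other gives q_F = 119/23 and q_B = 543/23.

23.61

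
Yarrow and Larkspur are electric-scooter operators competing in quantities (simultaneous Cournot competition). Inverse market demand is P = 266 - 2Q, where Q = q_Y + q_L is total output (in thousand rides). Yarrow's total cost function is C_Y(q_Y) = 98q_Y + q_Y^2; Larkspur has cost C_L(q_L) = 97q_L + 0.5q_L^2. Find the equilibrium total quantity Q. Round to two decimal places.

45.38

Yarrow's profit: π_Y = (266 - 2Q)q_Y - (98q_Y + q_Y²). Setting ∂π_Y/∂q_Y = 0: 168 - 6q_Y - 2(q_L) = 0.
Larkspur's profit: π_L = (266 - 2Q)q_L - (97q_L + (1/2)q_L²). Setting ∂π_L/∂q_L = 0: 169 - 5q_L - 2(q_Y) = 0.
Rearranging gives the reaction functions q_Y = (168 - 2q_L)/6 and q_L = (169 - 2q_Y)/5.
Substituting one into the other gives q_Y = 251/13 and q_L = 339/13.
Total output Q = 251/13 + 339/13 = 590/13.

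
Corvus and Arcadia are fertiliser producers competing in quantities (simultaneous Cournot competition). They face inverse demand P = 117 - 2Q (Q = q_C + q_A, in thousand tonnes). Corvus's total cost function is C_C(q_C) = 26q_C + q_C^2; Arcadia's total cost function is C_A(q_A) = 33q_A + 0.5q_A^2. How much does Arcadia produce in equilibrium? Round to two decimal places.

Corvus's profit: π_C = (117 - 2Q)q_C - (26q_C + q_C²). Setting ∂π_C/∂q_C = 0: 91 - 6q_C - 2(q_A) = 0.
Arcadia's profit: π_A = (117 - 2Q)q_A - (33q_A + (1/2)q_A²). Setting ∂π_A/∂q_A = 0: 84 - 5q_A - 2(q_C) = 0.
Rearranging gives the reaction functions q_C = (91 - 2q_A)/6 and q_A = (84 - 2q_C)/5.
Substituting one into the other gives q_C = 287/26 and q_A = 161/13.

12.38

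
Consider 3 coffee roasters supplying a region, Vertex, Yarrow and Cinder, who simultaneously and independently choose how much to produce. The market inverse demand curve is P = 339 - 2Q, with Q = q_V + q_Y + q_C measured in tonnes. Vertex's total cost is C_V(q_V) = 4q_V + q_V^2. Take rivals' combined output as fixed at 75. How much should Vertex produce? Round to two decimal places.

30.83

With rivals' combined output fixed at 75, Vertex's profit is π_V = (339 - 2·75 - 2q_V)q_V - (4q_V + q_V²) = (189 - 2q_V)q_V - (4q_V + q_V²).
∂π_V/∂q_V = 185 - 6q_V = 0, so q_V = 185/6.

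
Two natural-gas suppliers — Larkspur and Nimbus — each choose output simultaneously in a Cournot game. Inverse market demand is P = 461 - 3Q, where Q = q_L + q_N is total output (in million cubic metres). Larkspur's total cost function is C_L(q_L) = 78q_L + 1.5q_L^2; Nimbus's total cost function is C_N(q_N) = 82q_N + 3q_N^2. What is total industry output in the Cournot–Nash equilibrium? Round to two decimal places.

Larkspur's profit: π_L = (461 - 3Q)q_L - (78q_L + (3/2)q_L²). Setting ∂π_L/∂q_L = 0: 383 - 9q_L - 3(q_N) = 0.
Nimbus's profit: π_N = (461 - 3Q)q_N - (82q_N + 3q_N²). Setting ∂π_N/∂q_N = 0: 379 - 12q_N - 3(q_L) = 0.
Rearranging gives the reaction functions q_L = (383 - 3q_N)/9 and q_N = (379 - 3q_L)/12.
Solving the pair: q_L = 1153/33, q_N = 754/33.
Total output Q = 1153/33 + 754/33 = 1907/33.

57.79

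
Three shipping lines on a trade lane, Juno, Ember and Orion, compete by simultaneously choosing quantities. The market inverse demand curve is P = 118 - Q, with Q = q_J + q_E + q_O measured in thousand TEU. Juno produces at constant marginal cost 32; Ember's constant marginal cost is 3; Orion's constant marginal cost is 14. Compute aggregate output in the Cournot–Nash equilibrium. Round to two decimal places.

76.25

Juno's profit: π_J = (118 - Q)q_J - (32q_J). Setting ∂π_J/∂q_J = 0: 86 - 2q_J - (q_E + q_O) = 0.
Ember's profit: π_E = (118 - Q)q_E - (3q_E). Setting ∂π_E/∂q_E = 0: 115 - 2q_E - (q_J + q_O) = 0.
Orion's profit: π_O = (118 - Q)q_O - (14q_O). Setting ∂π_O/∂q_O = 0: 104 - 2q_O - (q_J + q_E) = 0.
Adding the 3 first-order conditions: 305 − 4Q = 0, so Q = 305/4.
Back-substituting: q_J = (86 − 305/4) = 39/4, q_E = (115 − 305/4) = 155/4, q_O = (104 − 305/4) = 111/4.
Total output Q = 39/4 + 155/4 + 111/4 = 305/4.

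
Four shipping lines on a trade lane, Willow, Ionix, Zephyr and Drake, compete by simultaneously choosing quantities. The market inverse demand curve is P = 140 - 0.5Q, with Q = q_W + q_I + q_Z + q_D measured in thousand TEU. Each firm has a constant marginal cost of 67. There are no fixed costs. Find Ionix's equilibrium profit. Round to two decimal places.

426.32

A representative firm's profit is π_i = q_i(140 - 0.5Q) - 67q_i.
First-order condition (treating rivals' output as given): 73 - q_i - (1/2)·Σ_{j≠i} q_j = 0.
With identical firms every q_j equals q_i, so Σ_{j≠i} q_j = 3q_i and 73 = (5/2)q_i, giving q_i = 146/5.
Price P = 140 - (1/2)·(584/5) = 408/5.
Ionix's profit: (408/5 - 67)·(146/5) = 426.3200.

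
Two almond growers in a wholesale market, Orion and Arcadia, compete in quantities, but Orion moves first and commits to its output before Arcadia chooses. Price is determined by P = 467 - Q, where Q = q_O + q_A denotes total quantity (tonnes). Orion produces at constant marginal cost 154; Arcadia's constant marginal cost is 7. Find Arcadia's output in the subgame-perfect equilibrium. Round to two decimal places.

The follower Arcadia best-responds to any q_O: π_A = (467 - Q)q_A - 7q_A.
Setting the follower's marginal profit to zero, 460 - q_O - 2q_A = 0, i.e. q_A = (460 - q_O)/2.
Orion substitutes q_A(q_O) into its own profit: π_O = q_O(467 - q_O - (460 - q_O)/2) - 154q_O = (237 - (1/2)q_O)q_O - 154q_O.
The leader's first-order condition 83 - q_O = 0 yields q_O = 83.
Then q_A = (460 - 83)/2 = 377/2.

188.50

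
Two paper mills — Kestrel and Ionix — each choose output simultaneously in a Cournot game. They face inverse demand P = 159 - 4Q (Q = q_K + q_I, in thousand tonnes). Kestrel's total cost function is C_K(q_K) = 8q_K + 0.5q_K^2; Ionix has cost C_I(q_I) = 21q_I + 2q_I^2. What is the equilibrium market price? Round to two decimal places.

76.48

Kestrel's profit: π_K = (159 - 4Q)q_K - (8q_K + (1/2)q_K²). Setting ∂π_K/∂q_K = 0: 151 - 9q_K - 4(q_I) = 0.
Ionix's profit: π_I = (159 - 4Q)q_I - (21q_I + 2q_I²). Setting ∂π_I/∂q_I = 0: 138 - 12q_I - 4(q_K) = 0.
Rearranging gives the reaction functions q_K = (151 - 4q_I)/9 and q_I = (138 - 4q_K)/12.
Solving the pair: q_K = 315/23, q_I = 319/46.
Total output Q = 949/46, so price P = 159 - 4·(949/46) = 1759/23.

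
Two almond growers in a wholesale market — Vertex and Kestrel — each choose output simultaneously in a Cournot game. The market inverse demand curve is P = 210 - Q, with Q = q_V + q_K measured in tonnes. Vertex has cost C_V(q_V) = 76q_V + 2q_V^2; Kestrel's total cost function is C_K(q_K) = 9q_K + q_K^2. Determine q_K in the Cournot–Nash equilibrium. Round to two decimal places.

Vertex's profit: π_V = (210 - Q)q_V - (76q_V + 2q_V²). Setting ∂π_V/∂q_V = 0: 134 - 6q_V - (q_K) = 0.
Kestrel's profit: π_K = (210 - Q)q_K - (9q_K + q_K²). Setting ∂π_K/∂q_K = 0: 201 - 4q_K - (q_V) = 0.
Rearranging gives the reaction functions q_V = (134 - q_K)/6 and q_K = (201 - q_V)/4.
Solving the pair: q_V = 335/23, q_K = 1072/23.

46.61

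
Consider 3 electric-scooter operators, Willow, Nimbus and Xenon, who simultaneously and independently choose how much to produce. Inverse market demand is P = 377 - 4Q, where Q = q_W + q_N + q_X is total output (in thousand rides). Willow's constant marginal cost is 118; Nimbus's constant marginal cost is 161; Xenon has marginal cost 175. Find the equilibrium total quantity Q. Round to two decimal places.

Willow's profit: π_W = (377 - 4Q)q_W - (118q_W). Setting ∂π_W/∂q_W = 0: 259 - 8q_W - 4(q_N + q_X) = 0.
Nimbus's first-order condition: 216 - 8q_N - 4(q_W + q_X) = 0.
Xenon's first-order condition: 202 - 8q_X - 4(q_W + q_N) = 0.
Summing all 3 equations gives 677 − 16Q = 0, hence Q = 677/16.
Back-substituting: q_W = (259 − 677/4)/4 = 359/16, q_N = (216 − 677/4)/4 = 187/16, q_X = (202 − 677/4)/4 = 131/16.
Total output Q = 359/16 + 187/16 + 131/16 = 677/16.

42.31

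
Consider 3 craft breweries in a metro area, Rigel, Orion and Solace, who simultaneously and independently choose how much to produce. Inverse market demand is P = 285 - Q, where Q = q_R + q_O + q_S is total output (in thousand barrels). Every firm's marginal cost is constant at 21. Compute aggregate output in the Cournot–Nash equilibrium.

198

A representative firm's profit is π_i = q_i(285 - Q) - 21q_i.
First-order condition (treating rivals' output as given): 264 - 2q_i - Σ_{j≠i} q_j = 0.
With identical firms every q_j equals q_i, so Σ_{j≠i} q_j = 2q_i and 264 = 4q_i, giving q_i = 66.
Total output Q = 66 + 66 + 66 = 198.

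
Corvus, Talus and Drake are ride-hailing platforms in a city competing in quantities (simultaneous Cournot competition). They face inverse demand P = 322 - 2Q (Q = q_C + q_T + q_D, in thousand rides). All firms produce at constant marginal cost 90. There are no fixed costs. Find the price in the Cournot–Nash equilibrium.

A representative firm's profit is π_i = q_i(322 - 2Q) - 90q_i.
First-order condition (treating rivals' output as given): 232 - 4q_i - 2·Σ_{j≠i} q_j = 0.
With identical firms every q_j equals q_i, so Σ_{j≠i} q_j = 2q_i and 232 = 8q_i, giving q_i = 29.
Total output Q = 87, so price P = 322 - 2·87 = 148.

148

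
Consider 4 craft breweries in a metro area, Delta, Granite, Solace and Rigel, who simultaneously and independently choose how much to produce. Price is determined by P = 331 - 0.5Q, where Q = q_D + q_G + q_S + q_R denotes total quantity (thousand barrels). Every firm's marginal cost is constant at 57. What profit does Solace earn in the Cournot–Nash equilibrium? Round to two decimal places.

6006.08

A representative firm's profit is π_i = q_i(331 - 0.5Q) - 57q_i.
First-order condition (treating rivals' output as given): 274 - q_i - (1/2)·Σ_{j≠i} q_j = 0.
By symmetry each firm produces the same amount; substituting Σ_{j≠i} q_j = 3q_i yields q_i = 274/(5/2) = 548/5.
Price P = 331 - (1/2)·438.4000 = 559/5.
Solace's profit: (559/5 - 57)·(548/5) = 6006.0800.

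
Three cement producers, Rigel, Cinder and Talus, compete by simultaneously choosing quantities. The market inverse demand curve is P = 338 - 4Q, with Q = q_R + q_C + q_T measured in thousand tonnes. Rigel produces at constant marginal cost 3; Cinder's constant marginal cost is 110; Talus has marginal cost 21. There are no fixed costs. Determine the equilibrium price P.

118

Rigel's profit: π_R = (338 - 4Q)q_R - (3q_R). Setting ∂π_R/∂q_R = 0: 335 - 8q_R - 4(q_C + q_T) = 0.
Cinder's first-order condition: 228 - 8q_C - 4(q_R + q_T) = 0.
Talus's profit: π_T = (338 - 4Q)q_T - (21q_T). Setting ∂π_T/∂q_T = 0: 317 - 8q_T - 4(q_R + q_C) = 0.
Adding the 3 first-order conditions: 880 − 16Q = 0, so Q = 55.
Back-substituting: q_R = (335 − 220)/4 = 115/4, q_C = (228 − 220)/4 = 2, q_T = (317 − 220)/4 = 97/4.
Total output Q = 55, so price P = 338 - 4·55 = 118.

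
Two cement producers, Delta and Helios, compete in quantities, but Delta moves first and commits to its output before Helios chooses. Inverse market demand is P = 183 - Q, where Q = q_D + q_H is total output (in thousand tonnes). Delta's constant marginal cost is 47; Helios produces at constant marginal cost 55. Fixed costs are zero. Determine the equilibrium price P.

83

Solve by backward induction. Given q_D, the follower Helios maximises π_H = (183 - q_D - q_H)q_H - 55q_H.
∂π_H/∂q_H = 128 - q_D - 2q_H = 0 gives the reaction function q_H = (128 - q_D)/2.
The leader anticipates this reaction. Substituting into P = 183 - Q gives P = 119 - (1/2)q_D, so π_D = (119 - (1/2)q_D)q_D - 47q_D.
Leader FOC: 72 - q_D = 0, so q_D = 72.
Then q_H = (128 - 72)/2 = 28.
Total output Q = 100, so price P = 183 - 100 = 83.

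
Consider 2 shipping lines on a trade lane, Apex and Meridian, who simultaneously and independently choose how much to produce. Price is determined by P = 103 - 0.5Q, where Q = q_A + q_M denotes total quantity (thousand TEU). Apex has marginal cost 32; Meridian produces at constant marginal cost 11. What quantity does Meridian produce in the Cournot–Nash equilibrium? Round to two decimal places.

Apex's profit: π_A = (103 - 0.5Q)q_A - (32q_A). Setting ∂π_A/∂q_A = 0: 71 - q_A - (1/2)(q_M) = 0.
Meridian's profit: π_M = (103 - 0.5Q)q_M - (11q_M). Setting ∂π_M/∂q_M = 0: 92 - q_M - (1/2)(q_A) = 0.
Best responses: q_A = (71 - (1/2)q_M), q_M = (92 - (1/2)q_A).
Solving the pair: q_A = 100/3, q_M = 226/3.

75.33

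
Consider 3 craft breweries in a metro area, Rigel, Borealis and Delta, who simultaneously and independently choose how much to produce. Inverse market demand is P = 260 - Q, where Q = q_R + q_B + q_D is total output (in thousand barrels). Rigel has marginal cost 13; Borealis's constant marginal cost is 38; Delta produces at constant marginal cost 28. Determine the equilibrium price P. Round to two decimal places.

84.75

Rigel's profit: π_R = (260 - Q)q_R - (13q_R). Setting ∂π_R/∂q_R = 0: 247 - 2q_R - (q_B + q_D) = 0.
Borealis's first-order condition: 222 - 2q_B - (q_R + q_D) = 0.
Delta's first-order condition: 232 - 2q_D - (q_R + q_B) = 0.
Adding the 3 conditions: 701 − 2Q − 2Q = 0, i.e. Q = 701/4.
Back-substituting: q_R = (247 − 701/4) = 287/4, q_B = (222 − 701/4) = 187/4, q_D = (232 − 701/4) = 227/4.
Total output Q = 701/4, so price P = 260 - 701/4 = 339/4.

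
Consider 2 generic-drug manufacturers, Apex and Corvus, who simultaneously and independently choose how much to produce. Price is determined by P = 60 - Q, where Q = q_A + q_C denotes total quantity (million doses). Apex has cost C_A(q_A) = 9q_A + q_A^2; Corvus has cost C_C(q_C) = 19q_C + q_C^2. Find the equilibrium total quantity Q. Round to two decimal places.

Apex's profit: π_A = (60 - Q)q_A - (9q_A + q_A²). Setting ∂π_A/∂q_A = 0: 51 - 4q_A - (q_C) = 0.
Corvus's profit: π_C = (60 - Q)q_C - (19q_C + q_C²). Setting ∂π_C/∂q_C = 0: 41 - 4q_C - (q_A) = 0.
Best responses: q_A = (51 - q_C)/4, q_C = (41 - q_A)/4.
Solving the pair: q_A = 163/15, q_C = 113/15.
Total output Q = 163/15 + 113/15 = 92/5.

18.40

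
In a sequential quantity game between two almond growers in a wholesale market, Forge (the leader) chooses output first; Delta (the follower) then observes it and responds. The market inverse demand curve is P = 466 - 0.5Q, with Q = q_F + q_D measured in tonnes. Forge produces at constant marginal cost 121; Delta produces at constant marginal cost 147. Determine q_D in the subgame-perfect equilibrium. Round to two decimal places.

133.50

Solve by backward induction. Given q_F, the follower Delta maximises π_D = (466 - (1/2)q_F - (1/2)q_D)q_D - 147q_D.
Follower FOC: 319 - (1/2)q_F - q_D = 0, so q_D(q_F) = (319 - (1/2)q_F).
Forge substitutes q_D(q_F) into its own profit: π_F = q_F(466 - (1/2)q_F - (319 - (1/2)q_F)/2) - 121q_F = (613/2 - (1/4)q_F)q_F - 121q_F.
The leader's first-order condition 371/2 - (1/2)q_F = 0 yields q_F = 371.
Then q_D = (319 - (1/2)·371) = 267/2.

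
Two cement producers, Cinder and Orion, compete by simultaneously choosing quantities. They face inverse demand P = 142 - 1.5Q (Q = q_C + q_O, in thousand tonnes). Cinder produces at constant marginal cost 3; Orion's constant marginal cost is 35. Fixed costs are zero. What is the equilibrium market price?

Cinder's profit: π_C = (142 - 1.5Q)q_C - (3q_C). Setting ∂π_C/∂q_C = 0: 139 - 3q_C - (3/2)(q_O) = 0.
Orion's first-order condition: 107 - 3q_O - (3/2)(q_C) = 0.
Rearranging gives the reaction functions q_C = (139 - (3/2)q_O)/3 and q_O = (107 - (3/2)q_C)/3.
Solving the pair: q_C = 38, q_O = 50/3.
Total output Q = 164/3, so price P = 142 - (3/2)·(164/3) = 60.

60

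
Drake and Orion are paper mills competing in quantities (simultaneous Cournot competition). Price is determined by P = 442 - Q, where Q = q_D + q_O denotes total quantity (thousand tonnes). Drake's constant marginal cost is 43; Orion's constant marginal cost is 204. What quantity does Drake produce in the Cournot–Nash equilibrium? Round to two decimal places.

186.67

Drake's profit: π_D = (442 - Q)q_D - (43q_D). Setting ∂π_D/∂q_D = 0: 399 - 2q_D - (q_O) = 0.
Orion's profit: π_O = (442 - Q)q_O - (204q_O). Setting ∂π_O/∂q_O = 0: 238 - 2q_O - (q_D) = 0.
Best responses: q_D = (399 - q_O)/2, q_O = (238 - q_D)/2.
Solving the pair: q_D = 560/3, q_O = 77/3.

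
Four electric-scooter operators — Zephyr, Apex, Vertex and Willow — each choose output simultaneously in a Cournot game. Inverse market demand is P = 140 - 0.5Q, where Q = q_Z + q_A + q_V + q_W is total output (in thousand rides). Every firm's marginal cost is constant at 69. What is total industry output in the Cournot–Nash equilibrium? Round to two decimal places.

113.60

Each firm earns π_i = (140 - 0.5Q)q_i - 69q_i.
Setting ∂π_i/∂q_i = 0 with rivals' quantities fixed: 71 - q_i - (1/2)·Σ_{j≠i} q_j = 0.
With identical firms every q_j equals q_i, so Σ_{j≠i} q_j = 3q_i and 71 = (5/2)q_i, giving q_i = 142/5.
Total output Q = 142/5 + 142/5 + 142/5 + 142/5 = 568/5.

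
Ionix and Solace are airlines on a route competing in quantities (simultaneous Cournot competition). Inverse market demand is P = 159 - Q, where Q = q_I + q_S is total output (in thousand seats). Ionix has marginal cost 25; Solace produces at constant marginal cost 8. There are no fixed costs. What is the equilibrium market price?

64

Ionix's profit: π_I = (159 - Q)q_I - (25q_I). Setting ∂π_I/∂q_I = 0: 134 - 2q_I - (q_S) = 0.
Solace's first-order condition: 151 - 2q_S - (q_I) = 0.
So q_I = (134 - q_S)/2 and q_S = (151 - q_I)/2.
Solving the pair: q_I = 39, q_S = 56.
Total output Q = 95, so price P = 159 - 95 = 64.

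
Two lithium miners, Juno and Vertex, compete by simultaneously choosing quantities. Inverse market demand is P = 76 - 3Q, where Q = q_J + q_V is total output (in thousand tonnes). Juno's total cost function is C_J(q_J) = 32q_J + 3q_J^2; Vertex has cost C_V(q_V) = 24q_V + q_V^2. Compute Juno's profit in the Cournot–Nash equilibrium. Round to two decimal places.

30.45

Juno's profit: π_J = (76 - 3Q)q_J - (32q_J + 3q_J²). Setting ∂π_J/∂q_J = 0: 44 - 12q_J - 3(q_V) = 0.
Vertex's first-order condition: 52 - 8q_V - 3(q_J) = 0.
So q_J = (44 - 3q_V)/12 and q_V = (52 - 3q_J)/8.
Solving the pair: q_J = 196/87, q_V = 164/29.
Price P = 76 - 3·(688/87) = 1516/29.
Juno's profit: (1516/29)·(196/87) - 32·(196/87) - 3(196/87)² = 30.4526.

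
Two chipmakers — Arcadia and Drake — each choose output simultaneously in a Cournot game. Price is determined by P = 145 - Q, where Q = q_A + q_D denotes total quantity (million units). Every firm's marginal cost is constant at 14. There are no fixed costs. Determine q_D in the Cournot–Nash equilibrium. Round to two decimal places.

43.67

Each firm earns π_i = (145 - Q)q_i - 14q_i.
Setting ∂π_i/∂q_i = 0 with rivals' quantities fixed: 131 - 2q_i - q_j = 0.
With identical firms every q_j equals q_i, so q_j = q_i and 131 = 3q_i, giving q_i = 131/3.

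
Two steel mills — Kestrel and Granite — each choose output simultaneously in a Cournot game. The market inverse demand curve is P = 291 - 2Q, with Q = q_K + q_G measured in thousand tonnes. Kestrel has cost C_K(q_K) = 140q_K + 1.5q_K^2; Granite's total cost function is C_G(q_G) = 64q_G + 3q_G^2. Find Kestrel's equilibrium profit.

896

Kestrel's profit: π_K = (291 - 2Q)q_K - (140q_K + (3/2)q_K²). Setting ∂π_K/∂q_K = 0: 151 - 7q_K - 2(q_G) = 0.
Granite's profit: π_G = (291 - 2Q)q_G - (64q_G + 3q_G²). Setting ∂π_G/∂q_G = 0: 227 - 10q_G - 2(q_K) = 0.
Rearranging gives the reaction functions q_K = (151 - 2q_G)/7 and q_G = (227 - 2q_K)/10.
Substituting one into the other gives q_K = 16 and q_G = 39/2.
Price P = 291 - 2·(71/2) = 220.
Kestrel's profit: 220·16 - 140·16 - (3/2)·16² = 896.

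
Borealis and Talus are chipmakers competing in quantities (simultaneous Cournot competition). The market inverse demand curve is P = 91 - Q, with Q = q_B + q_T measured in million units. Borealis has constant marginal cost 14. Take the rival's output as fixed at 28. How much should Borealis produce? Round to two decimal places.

24.50

With the rival's output fixed at 28, Borealis's profit is π_B = (91 - 28 - q_B)q_B - (14q_B) = (63 - q_B)q_B - (14q_B).
∂π_B/∂q_B = 49 - 2q_B = 0, so q_B = 49/2.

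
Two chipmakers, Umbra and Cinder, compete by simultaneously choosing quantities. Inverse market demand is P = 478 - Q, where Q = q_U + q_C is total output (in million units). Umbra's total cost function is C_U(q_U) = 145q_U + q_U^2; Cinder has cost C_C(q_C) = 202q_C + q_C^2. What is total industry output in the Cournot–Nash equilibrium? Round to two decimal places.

121.80

Umbra's profit: π_U = (478 - Q)q_U - (145q_U + q_U²). Setting ∂π_U/∂q_U = 0: 333 - 4q_U - (q_C) = 0.
Cinder's first-order condition: 276 - 4q_C - (q_U) = 0.
Best responses: q_U = (333 - q_C)/4, q_C = (276 - q_U)/4.
Solving the pair: q_U = 352/5, q_C = 257/5.
Total output Q = 352/5 + 257/5 = 609/5.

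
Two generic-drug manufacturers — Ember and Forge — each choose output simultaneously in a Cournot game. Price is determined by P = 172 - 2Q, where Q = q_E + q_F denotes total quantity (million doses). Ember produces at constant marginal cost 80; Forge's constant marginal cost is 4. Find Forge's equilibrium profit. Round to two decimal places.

3307.56

Ember's profit: π_E = (172 - 2Q)q_E - (80q_E). Setting ∂π_E/∂q_E = 0: 92 - 4q_E - 2(q_F) = 0.
Forge's first-order condition: 168 - 4q_F - 2(q_E) = 0.
Rearranging gives the reaction functions q_E = (92 - 2q_F)/4 and q_F = (168 - 2q_E)/4.
Substituting one into the other gives q_E = 8/3 and q_F = 122/3.
Price P = 172 - 2·(130/3) = 256/3.
Forge's profit: (256/3 - 4)·(122/3) = 3307.5556.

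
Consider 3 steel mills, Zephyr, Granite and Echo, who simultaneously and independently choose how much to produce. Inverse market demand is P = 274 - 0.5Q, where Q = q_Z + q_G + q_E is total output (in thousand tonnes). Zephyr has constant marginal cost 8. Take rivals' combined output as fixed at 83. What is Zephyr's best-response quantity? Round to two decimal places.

224.50

With rivals' combined output fixed at 83, Zephyr's profit is π_Z = (274 - (1/2)·83 - (1/2)q_Z)q_Z - (8q_Z) = (465/2 - (1/2)q_Z)q_Z - (8q_Z).
∂π_Z/∂q_Z = 449/2 - q_Z = 0, so q_Z = 449/2.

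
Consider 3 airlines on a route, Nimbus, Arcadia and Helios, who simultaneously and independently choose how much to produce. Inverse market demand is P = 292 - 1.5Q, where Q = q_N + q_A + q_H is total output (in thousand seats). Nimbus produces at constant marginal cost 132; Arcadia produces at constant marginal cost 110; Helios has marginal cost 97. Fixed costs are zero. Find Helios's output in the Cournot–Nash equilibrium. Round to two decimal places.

40.50

Nimbus's profit: π_N = (292 - 1.5Q)q_N - (132q_N). Setting ∂π_N/∂q_N = 0: 160 - 3q_N - (3/2)(q_A + q_H) = 0.
Arcadia's first-order condition: 182 - 3q_A - (3/2)(q_N + q_H) = 0.
Helios's first-order condition: 195 - 3q_H - (3/2)(q_N + q_A) = 0.
Adding the 3 first-order conditions: 537 − 6Q = 0, so Q = 179/2.
Back-substituting: q_N = (160 − 537/4)/(3/2) = 103/6, q_A = (182 − 537/4)/(3/2) = 191/6, q_H = (195 − 537/4)/(3/2) = 81/2.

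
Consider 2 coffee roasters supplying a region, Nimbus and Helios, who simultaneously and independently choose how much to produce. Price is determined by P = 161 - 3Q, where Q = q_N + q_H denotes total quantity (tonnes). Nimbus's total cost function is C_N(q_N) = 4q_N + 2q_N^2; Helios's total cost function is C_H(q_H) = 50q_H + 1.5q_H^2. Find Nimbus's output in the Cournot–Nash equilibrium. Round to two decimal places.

13.33

Nimbus's profit: π_N = (161 - 3Q)q_N - (4q_N + 2q_N²). Setting ∂π_N/∂q_N = 0: 157 - 10q_N - 3(q_H) = 0.
Helios's profit: π_H = (161 - 3Q)q_H - (50q_H + (3/2)q_H²). Setting ∂π_H/∂q_H = 0: 111 - 9q_H - 3(q_N) = 0.
So q_N = (157 - 3q_H)/10 and q_H = (111 - 3q_N)/9.
Solving the pair: q_N = 40/3, q_H = 71/9.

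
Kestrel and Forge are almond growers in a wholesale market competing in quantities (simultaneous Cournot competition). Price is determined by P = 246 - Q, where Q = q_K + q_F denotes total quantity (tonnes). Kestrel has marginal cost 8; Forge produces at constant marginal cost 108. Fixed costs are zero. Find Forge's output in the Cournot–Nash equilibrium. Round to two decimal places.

12.67

Kestrel's profit: π_K = (246 - Q)q_K - (8q_K). Setting ∂π_K/∂q_K = 0: 238 - 2q_K - (q_F) = 0.
Forge's profit: π_F = (246 - Q)q_F - (108q_F). Setting ∂π_F/∂q_F = 0: 138 - 2q_F - (q_K) = 0.
Best responses: q_K = (238 - q_F)/2, q_F = (138 - q_K)/2.
Substituting one into the other gives q_K = 338/3 and q_F = 38/3.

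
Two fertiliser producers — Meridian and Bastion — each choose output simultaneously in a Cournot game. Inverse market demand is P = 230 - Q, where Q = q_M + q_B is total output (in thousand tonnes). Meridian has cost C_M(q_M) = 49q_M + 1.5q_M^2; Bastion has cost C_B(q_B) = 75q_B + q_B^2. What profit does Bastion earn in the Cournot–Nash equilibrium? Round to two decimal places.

1954.77

Meridian's profit: π_M = (230 - Q)q_M - (49q_M + (3/2)q_M²). Setting ∂π_M/∂q_M = 0: 181 - 5q_M - (q_B) = 0.
Bastion's first-order condition: 155 - 4q_B - (q_M) = 0.
Best responses: q_M = (181 - q_B)/5, q_B = (155 - q_M)/4.
Substituting one into the other gives q_M = 569/19 and q_B = 594/19.
Price P = 230 - 1163/19 = 168.7895.
Bastion's profit: 168.7895·(594/19) - 75·(594/19) - (594/19)² = 1954.7701.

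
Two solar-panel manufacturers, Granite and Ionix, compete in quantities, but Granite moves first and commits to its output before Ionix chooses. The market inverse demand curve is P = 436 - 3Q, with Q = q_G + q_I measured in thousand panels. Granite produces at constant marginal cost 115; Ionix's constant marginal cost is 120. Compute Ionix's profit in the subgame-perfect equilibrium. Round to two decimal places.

Solve by backward induction. Given q_G, the follower Ionix maximises π_I = (436 - 3q_G - 3q_I)q_I - 120q_I.
∂π_I/∂q_I = 316 - 3q_G - 6q_I = 0 gives the reaction function q_I = (316 - 3q_G)/6.
Granite substitutes q_I(q_G) into its own profit: π_G = q_G(436 - 3q_G - (316 - 3q_G)/2) - 115q_G = (278 - (3/2)q_G)q_G - 115q_G.
The leader's first-order condition 163 - 3q_G = 0 yields q_G = 163/3.
Then q_I = (316 - 3·(163/3))/6 = 51/2.
Price P = 436 - 3·(479/6) = 393/2.
Ionix's profit: (393/2 - 120)·(51/2) = 1950.7500.

1950.75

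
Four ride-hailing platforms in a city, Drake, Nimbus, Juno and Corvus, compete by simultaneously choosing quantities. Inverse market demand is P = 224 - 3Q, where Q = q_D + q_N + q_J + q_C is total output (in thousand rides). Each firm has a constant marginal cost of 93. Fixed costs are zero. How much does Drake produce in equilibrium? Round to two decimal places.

8.73

Each firm earns π_i = (224 - 3Q)q_i - 93q_i.
Setting ∂π_i/∂q_i = 0 with rivals' quantities fixed: 131 - 6q_i - 3·Σ_{j≠i} q_j = 0.
With identical firms every q_j equals q_i, so Σ_{j≠i} q_j = 3q_i and 131 = 15q_i, giving q_i = 131/15.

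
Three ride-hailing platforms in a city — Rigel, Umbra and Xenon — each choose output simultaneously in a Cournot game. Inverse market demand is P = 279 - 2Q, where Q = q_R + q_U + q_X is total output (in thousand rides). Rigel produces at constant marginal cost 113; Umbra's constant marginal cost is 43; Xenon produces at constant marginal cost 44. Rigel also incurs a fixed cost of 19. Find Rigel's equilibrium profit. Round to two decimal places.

3.78

Rigel's profit: π_R = (279 - 2Q)q_R - (113q_R). Setting ∂π_R/∂q_R = 0: 166 - 4q_R - 2(q_U + q_X) = 0.
Umbra's first-order condition: 236 - 4q_U - 2(q_R + q_X) = 0.
Xenon's first-order condition: 235 - 4q_X - 2(q_R + q_U) = 0.
Summing all 3 equations gives 637 − 8Q = 0, hence Q = 637/8.
Back-substituting: q_R = (166 − 637/4)/2 = 27/8, q_U = (236 − 637/4)/2 = 307/8, q_X = (235 − 637/4)/2 = 303/8.
Price P = 279 - 2·(637/8) = 479/4.
Rigel's profit: (479/4 - 113)·(27/8) - 19 = 121/32.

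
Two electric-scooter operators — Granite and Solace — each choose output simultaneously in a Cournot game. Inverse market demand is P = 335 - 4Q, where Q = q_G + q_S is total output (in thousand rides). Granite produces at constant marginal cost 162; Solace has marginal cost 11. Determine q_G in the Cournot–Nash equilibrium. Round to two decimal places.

1.83

Granite's profit: π_G = (335 - 4Q)q_G - (162q_G). Setting ∂π_G/∂q_G = 0: 173 - 8q_G - 4(q_S) = 0.
Solace's profit: π_S = (335 - 4Q)q_S - (11q_S). Setting ∂π_S/∂q_S = 0: 324 - 8q_S - 4(q_G) = 0.
So q_G = (173 - 4q_S)/8 and q_S = (324 - 4q_G)/8.
Substituting one into the other gives q_G = 11/6 and q_S = 475/12.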